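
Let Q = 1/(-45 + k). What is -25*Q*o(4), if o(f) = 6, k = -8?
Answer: 150/53 ≈ 2.8302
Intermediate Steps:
Q = -1/53 (Q = 1/(-45 - 8) = 1/(-53) = -1/53 ≈ -0.018868)
-25*Q*o(4) = -(-25)*6/53 = -25*(-6/53) = 150/53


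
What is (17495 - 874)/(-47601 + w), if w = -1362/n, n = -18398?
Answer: -152896579/437880918 ≈ -0.34917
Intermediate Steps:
w = 681/9199 (w = -1362/(-18398) = -1362*(-1/18398) = 681/9199 ≈ 0.074030)
(17495 - 874)/(-47601 + w) = (17495 - 874)/(-47601 + 681/9199) = 16621/(-437880918/9199) = 16621*(-9199/437880918) = -152896579/437880918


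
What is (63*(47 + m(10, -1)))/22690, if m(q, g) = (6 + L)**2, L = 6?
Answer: 12033/22690 ≈ 0.53032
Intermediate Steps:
m(q, g) = 144 (m(q, g) = (6 + 6)**2 = 12**2 = 144)
(63*(47 + m(10, -1)))/22690 = (63*(47 + 144))/22690 = (63*191)*(1/22690) = 12033*(1/22690) = 12033/22690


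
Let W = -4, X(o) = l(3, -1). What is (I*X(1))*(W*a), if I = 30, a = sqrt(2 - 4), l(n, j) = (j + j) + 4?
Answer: -240*I*sqrt(2) ≈ -339.41*I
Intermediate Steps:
l(n, j) = 4 + 2*j (l(n, j) = 2*j + 4 = 4 + 2*j)
a = I*sqrt(2) (a = sqrt(-2) = I*sqrt(2) ≈ 1.4142*I)
X(o) = 2 (X(o) = 4 + 2*(-1) = 4 - 2 = 2)
(I*X(1))*(W*a) = (30*2)*(-4*I*sqrt(2)) = 60*(-4*I*sqrt(2)) = -240*I*sqrt(2)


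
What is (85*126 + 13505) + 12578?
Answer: 36793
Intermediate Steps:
(85*126 + 13505) + 12578 = (10710 + 13505) + 12578 = 24215 + 12578 = 36793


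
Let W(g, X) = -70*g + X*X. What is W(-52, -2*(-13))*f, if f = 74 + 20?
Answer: 405704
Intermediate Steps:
W(g, X) = X² - 70*g (W(g, X) = -70*g + X² = X² - 70*g)
f = 94
W(-52, -2*(-13))*f = ((-2*(-13))² - 70*(-52))*94 = (26² + 3640)*94 = (676 + 3640)*94 = 4316*94 = 405704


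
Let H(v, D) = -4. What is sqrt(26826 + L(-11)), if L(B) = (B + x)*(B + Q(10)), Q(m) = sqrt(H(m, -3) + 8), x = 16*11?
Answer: sqrt(25341) ≈ 159.19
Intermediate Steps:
x = 176
Q(m) = 2 (Q(m) = sqrt(-4 + 8) = sqrt(4) = 2)
L(B) = (2 + B)*(176 + B) (L(B) = (B + 176)*(B + 2) = (176 + B)*(2 + B) = (2 + B)*(176 + B))
sqrt(26826 + L(-11)) = sqrt(26826 + (352 + (-11)**2 + 178*(-11))) = sqrt(26826 + (352 + 121 - 1958)) = sqrt(26826 - 1485) = sqrt(25341)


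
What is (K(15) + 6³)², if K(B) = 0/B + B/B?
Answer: 47089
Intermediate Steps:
K(B) = 1 (K(B) = 0 + 1 = 1)
(K(15) + 6³)² = (1 + 6³)² = (1 + 216)² = 217² = 47089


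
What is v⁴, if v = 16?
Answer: 65536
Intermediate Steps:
v⁴ = 16⁴ = 65536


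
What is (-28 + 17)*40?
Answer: -440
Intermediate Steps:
(-28 + 17)*40 = -11*40 = -440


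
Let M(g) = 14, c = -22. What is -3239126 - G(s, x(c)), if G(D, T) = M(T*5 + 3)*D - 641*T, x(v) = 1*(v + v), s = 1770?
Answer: -3292110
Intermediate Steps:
x(v) = 2*v (x(v) = 1*(2*v) = 2*v)
G(D, T) = -641*T + 14*D (G(D, T) = 14*D - 641*T = -641*T + 14*D)
-3239126 - G(s, x(c)) = -3239126 - (-1282*(-22) + 14*1770) = -3239126 - (-641*(-44) + 24780) = -3239126 - (28204 + 24780) = -3239126 - 1*52984 = -3239126 - 52984 = -3292110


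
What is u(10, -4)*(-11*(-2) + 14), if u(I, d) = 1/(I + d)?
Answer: 6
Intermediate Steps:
u(10, -4)*(-11*(-2) + 14) = (-11*(-2) + 14)/(10 - 4) = (22 + 14)/6 = (1/6)*36 = 6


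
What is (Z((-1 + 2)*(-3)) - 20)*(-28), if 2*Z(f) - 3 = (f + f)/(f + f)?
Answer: 504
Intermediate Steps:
Z(f) = 2 (Z(f) = 3/2 + ((f + f)/(f + f))/2 = 3/2 + ((2*f)/((2*f)))/2 = 3/2 + ((2*f)*(1/(2*f)))/2 = 3/2 + (½)*1 = 3/2 + ½ = 2)
(Z((-1 + 2)*(-3)) - 20)*(-28) = (2 - 20)*(-28) = -18*(-28) = 504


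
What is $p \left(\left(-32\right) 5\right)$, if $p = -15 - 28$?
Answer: $6880$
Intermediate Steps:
$p = -43$ ($p = -15 - 28 = -43$)
$p \left(\left(-32\right) 5\right) = - 43 \left(\left(-32\right) 5\right) = \left(-43\right) \left(-160\right) = 6880$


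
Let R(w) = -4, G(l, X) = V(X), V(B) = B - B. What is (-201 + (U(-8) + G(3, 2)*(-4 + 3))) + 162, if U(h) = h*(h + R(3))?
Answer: 57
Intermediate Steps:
V(B) = 0
G(l, X) = 0
U(h) = h*(-4 + h) (U(h) = h*(h - 4) = h*(-4 + h))
(-201 + (U(-8) + G(3, 2)*(-4 + 3))) + 162 = (-201 + (-8*(-4 - 8) + 0*(-4 + 3))) + 162 = (-201 + (-8*(-12) + 0*(-1))) + 162 = (-201 + (96 + 0)) + 162 = (-201 + 96) + 162 = -105 + 162 = 57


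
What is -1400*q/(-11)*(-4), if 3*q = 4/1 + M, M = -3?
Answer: -5600/33 ≈ -169.70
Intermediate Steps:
q = 1/3 (q = (4/1 - 3)/3 = (4*1 - 3)/3 = (4 - 3)/3 = (1/3)*1 = 1/3 ≈ 0.33333)
-1400*q/(-11)*(-4) = -1400/(3*(-11))*(-4) = -1400*(-1)/(3*11)*(-4) = -1400*(-1/33)*(-4) = (1400/33)*(-4) = -5600/33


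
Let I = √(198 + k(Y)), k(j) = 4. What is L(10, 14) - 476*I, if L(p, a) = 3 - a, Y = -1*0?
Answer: -11 - 476*√202 ≈ -6776.2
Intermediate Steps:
Y = 0
I = √202 (I = √(198 + 4) = √202 ≈ 14.213)
L(10, 14) - 476*I = (3 - 1*14) - 476*√202 = (3 - 14) - 476*√202 = -11 - 476*√202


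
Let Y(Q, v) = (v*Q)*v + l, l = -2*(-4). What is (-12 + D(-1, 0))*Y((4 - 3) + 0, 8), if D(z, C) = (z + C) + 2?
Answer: -792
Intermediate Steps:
l = 8
Y(Q, v) = 8 + Q*v² (Y(Q, v) = (v*Q)*v + 8 = (Q*v)*v + 8 = Q*v² + 8 = 8 + Q*v²)
D(z, C) = 2 + C + z (D(z, C) = (C + z) + 2 = 2 + C + z)
(-12 + D(-1, 0))*Y((4 - 3) + 0, 8) = (-12 + (2 + 0 - 1))*(8 + ((4 - 3) + 0)*8²) = (-12 + 1)*(8 + (1 + 0)*64) = -11*(8 + 1*64) = -11*(8 + 64) = -11*72 = -792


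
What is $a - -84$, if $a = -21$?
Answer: $63$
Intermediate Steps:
$a - -84 = -21 - -84 = -21 + 84 = 63$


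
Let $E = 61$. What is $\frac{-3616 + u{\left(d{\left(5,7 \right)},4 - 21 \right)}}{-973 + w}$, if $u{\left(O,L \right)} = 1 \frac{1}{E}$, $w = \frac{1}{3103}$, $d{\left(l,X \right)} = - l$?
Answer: $\frac{228148075}{61390766} \approx 3.7163$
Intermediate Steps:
$w = \frac{1}{3103} \approx 0.00032227$
$u{\left(O,L \right)} = \frac{1}{61}$ ($u{\left(O,L \right)} = 1 \cdot \frac{1}{61} = \frac{1}{61}$)
$\frac{-3616 + u{\left(d{\left(5,7 \right)},4 - 21 \right)}}{-973 + w} = \frac{-3616 + \frac{1}{61}}{-973 + \frac{1}{3103}} = - \frac{220575}{61 \left(- \frac{3019218}{3103}\right)} = \left(- \frac{220575}{61}\right) \left(- \frac{3103}{3019218}\right) = \frac{228148075}{61390766}$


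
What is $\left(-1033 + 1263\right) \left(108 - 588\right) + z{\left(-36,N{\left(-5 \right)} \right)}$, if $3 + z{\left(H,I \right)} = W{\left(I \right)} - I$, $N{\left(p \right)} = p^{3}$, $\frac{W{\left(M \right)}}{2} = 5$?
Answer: $-110268$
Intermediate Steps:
$W{\left(M \right)} = 10$ ($W{\left(M \right)} = 2 \cdot 5 = 10$)
$z{\left(H,I \right)} = 7 - I$ ($z{\left(H,I \right)} = -3 - \left(-10 + I\right) = 7 - I$)
$\left(-1033 + 1263\right) \left(108 - 588\right) + z{\left(-36,N{\left(-5 \right)} \right)} = \left(-1033 + 1263\right) \left(108 - 588\right) + \left(7 - \left(-5\right)^{3}\right) = 230 \left(-480\right) + \left(7 - -125\right) = -110400 + \left(7 + 125\right) = -110400 + 132 = -110268$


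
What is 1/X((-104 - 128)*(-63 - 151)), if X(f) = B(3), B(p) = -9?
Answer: -⅑ ≈ -0.11111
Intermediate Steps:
X(f) = -9
1/X((-104 - 128)*(-63 - 151)) = 1/(-9) = -⅑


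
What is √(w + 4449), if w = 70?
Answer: √4519 ≈ 67.224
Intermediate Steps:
√(w + 4449) = √(70 + 4449) = √4519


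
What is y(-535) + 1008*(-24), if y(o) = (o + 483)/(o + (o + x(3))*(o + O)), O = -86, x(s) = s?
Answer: -7979416756/329837 ≈ -24192.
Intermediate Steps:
y(o) = (483 + o)/(o + (-86 + o)*(3 + o)) (y(o) = (o + 483)/(o + (o + 3)*(o - 86)) = (483 + o)/(o + (3 + o)*(-86 + o)) = (483 + o)/(o + (-86 + o)*(3 + o)))
y(-535) + 1008*(-24) = (483 - 535)/(-258 + (-535)**2 - 82*(-535)) + 1008*(-24) = -52/(-258 + 286225 + 43870) - 24192 = -52/329837 - 24192 = -7979416756/329837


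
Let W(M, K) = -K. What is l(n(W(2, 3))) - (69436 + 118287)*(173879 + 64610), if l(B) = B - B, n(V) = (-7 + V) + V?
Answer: -44769870547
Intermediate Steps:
n(V) = -7 + 2*V
l(B) = 0
l(n(W(2, 3))) - (69436 + 118287)*(173879 + 64610) = 0 - (69436 + 118287)*(173879 + 64610) = 0 - 187723*238489 = 0 - 1*44769870547 = 0 - 44769870547 = -44769870547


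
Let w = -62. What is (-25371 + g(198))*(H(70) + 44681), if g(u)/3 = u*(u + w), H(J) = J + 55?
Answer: 2482834878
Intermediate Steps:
H(J) = 55 + J
g(u) = 3*u*(-62 + u) (g(u) = 3*(u*(u - 62)) = 3*(u*(-62 + u)) = 3*u*(-62 + u))
(-25371 + g(198))*(H(70) + 44681) = (-25371 + 3*198*(-62 + 198))*((55 + 70) + 44681) = (-25371 + 3*198*136)*(125 + 44681) = (-25371 + 80784)*44806 = 55413*44806 = 2482834878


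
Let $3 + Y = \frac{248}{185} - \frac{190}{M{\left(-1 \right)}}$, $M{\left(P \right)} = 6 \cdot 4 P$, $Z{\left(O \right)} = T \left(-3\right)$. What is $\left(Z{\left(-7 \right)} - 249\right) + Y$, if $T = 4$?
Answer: $- \frac{565529}{2220} \approx -254.74$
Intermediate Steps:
$Z{\left(O \right)} = -12$ ($Z{\left(O \right)} = 4 \left(-3\right) = -12$)
$M{\left(P \right)} = 24 P$
$Y = \frac{13891}{2220}$ ($Y = -3 + \left(\frac{248}{185} - \frac{190}{24 \left(-1\right)}\right) = -3 + \left(248 \cdot \frac{1}{185} - \frac{190}{-24}\right) = -3 + \left(\frac{248}{185} - - \frac{95}{12}\right) = -3 + \left(\frac{248}{185} + \frac{95}{12}\right) = -3 + \frac{20551}{2220} = \frac{13891}{2220} \approx 6.2572$)
$\left(Z{\left(-7 \right)} - 249\right) + Y = \left(-12 - 249\right) + \frac{13891}{2220} = -261 + \frac{13891}{2220} = - \frac{565529}{2220}$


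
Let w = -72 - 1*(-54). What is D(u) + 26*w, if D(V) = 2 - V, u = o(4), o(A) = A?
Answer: -470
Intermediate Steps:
u = 4
w = -18 (w = -72 + 54 = -18)
D(u) + 26*w = (2 - 1*4) + 26*(-18) = (2 - 4) - 468 = -2 - 468 = -470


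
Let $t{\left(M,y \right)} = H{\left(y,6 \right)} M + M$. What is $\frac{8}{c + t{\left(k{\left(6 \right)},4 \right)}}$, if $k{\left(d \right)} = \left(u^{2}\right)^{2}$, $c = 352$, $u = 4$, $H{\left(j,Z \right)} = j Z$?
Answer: $\frac{1}{844} \approx 0.0011848$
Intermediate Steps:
$H{\left(j,Z \right)} = Z j$
$k{\left(d \right)} = 256$ ($k{\left(d \right)} = \left(4^{2}\right)^{2} = 16^{2} = 256$)
$t{\left(M,y \right)} = M + 6 M y$ ($t{\left(M,y \right)} = 6 y M + M = 6 M y + M = M + 6 M y$)
$\frac{8}{c + t{\left(k{\left(6 \right)},4 \right)}} = \frac{8}{352 + 256 \left(1 + 6 \cdot 4\right)} = \frac{8}{352 + 256 \left(1 + 24\right)} = \frac{8}{352 + 256 \cdot 25} = \frac{8}{352 + 6400} = \frac{8}{6752} = 8 \cdot \frac{1}{6752} = \frac{1}{844}$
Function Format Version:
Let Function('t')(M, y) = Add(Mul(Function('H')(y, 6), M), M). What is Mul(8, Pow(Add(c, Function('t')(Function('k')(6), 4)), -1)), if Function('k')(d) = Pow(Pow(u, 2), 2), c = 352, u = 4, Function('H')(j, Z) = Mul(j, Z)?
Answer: Rational(1, 844) ≈ 0.0011848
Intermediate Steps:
Function('H')(j, Z) = Mul(Z, j)
Function('k')(d) = 256 (Function('k')(d) = Pow(Pow(4, 2), 2) = Pow(16, 2) = 256)
Function('t')(M, y) = Add(M, Mul(6, M, y)) (Function('t')(M, y) = Add(Mul(Mul(6, y), M), M) = Add(Mul(6, M, y), M) = Add(M, Mul(6, M, y)))
Mul(8, Pow(Add(c, Function('t')(Function('k')(6), 4)), -1)) = Mul(8, Pow(Add(352, Mul(256, Add(1, Mul(6, 4)))), -1)) = Mul(8, Pow(Add(352, Mul(256, Add(1, 24))), -1)) = Mul(8, Pow(Add(352, Mul(256, 25)), -1)) = Mul(8, Pow(Add(352, 6400), -1)) = Mul(8, Pow(6752, -1)) = Mul(8, Rational(1, 6752)) = Rational(1, 844)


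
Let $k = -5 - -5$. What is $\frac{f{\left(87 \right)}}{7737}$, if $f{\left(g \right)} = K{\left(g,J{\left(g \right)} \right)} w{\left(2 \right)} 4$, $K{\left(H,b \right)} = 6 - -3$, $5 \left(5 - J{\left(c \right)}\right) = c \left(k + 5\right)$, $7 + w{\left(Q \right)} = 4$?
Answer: $- \frac{36}{2579} \approx -0.013959$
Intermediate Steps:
$w{\left(Q \right)} = -3$ ($w{\left(Q \right)} = -7 + 4 = -3$)
$k = 0$ ($k = -5 + 5 = 0$)
$J{\left(c \right)} = 5 - c$ ($J{\left(c \right)} = 5 - \frac{c \left(0 + 5\right)}{5} = 5 - \frac{c 5}{5} = 5 - \frac{5 c}{5} = 5 - c$)
$K{\left(H,b \right)} = 9$ ($K{\left(H,b \right)} = 6 + 3 = 9$)
$f{\left(g \right)} = -108$ ($f{\left(g \right)} = 9 \left(-3\right) 4 = \left(-27\right) 4 = -108$)
$\frac{f{\left(87 \right)}}{7737} = - \frac{108}{7737} = \left(-108\right) \frac{1}{7737} = - \frac{36}{2579}$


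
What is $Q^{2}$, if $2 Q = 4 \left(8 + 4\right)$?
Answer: $576$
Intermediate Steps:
$Q = 24$ ($Q = \frac{4 \left(8 + 4\right)}{2} = \frac{4 \cdot 12}{2} = \frac{1}{2} \cdot 48 = 24$)
$Q^{2} = 24^{2} = 576$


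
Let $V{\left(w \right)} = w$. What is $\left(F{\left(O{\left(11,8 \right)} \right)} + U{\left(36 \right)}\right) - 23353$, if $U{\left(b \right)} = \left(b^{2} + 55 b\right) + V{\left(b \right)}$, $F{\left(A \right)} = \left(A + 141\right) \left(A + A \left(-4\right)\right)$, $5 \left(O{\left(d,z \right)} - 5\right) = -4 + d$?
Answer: $- \frac{571777}{25} \approx -22871.0$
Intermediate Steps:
$O{\left(d,z \right)} = \frac{21}{5} + \frac{d}{5}$ ($O{\left(d,z \right)} = 5 + \frac{-4 + d}{5} = 5 + \left(- \frac{4}{5} + \frac{d}{5}\right) = \frac{21}{5} + \frac{d}{5}$)
$F{\left(A \right)} = - 3 A \left(141 + A\right)$ ($F{\left(A \right)} = \left(141 + A\right) \left(A - 4 A\right) = \left(141 + A\right) \left(- 3 A\right) = - 3 A \left(141 + A\right)$)
$U{\left(b \right)} = b^{2} + 56 b$ ($U{\left(b \right)} = \left(b^{2} + 55 b\right) + b = b^{2} + 56 b$)
$\left(F{\left(O{\left(11,8 \right)} \right)} + U{\left(36 \right)}\right) - 23353 = \left(- 3 \left(\frac{21}{5} + \frac{1}{5} \cdot 11\right) \left(141 + \left(\frac{21}{5} + \frac{1}{5} \cdot 11\right)\right) + 36 \left(56 + 36\right)\right) - 23353 = \left(- 3 \left(\frac{21}{5} + \frac{11}{5}\right) \left(141 + \left(\frac{21}{5} + \frac{11}{5}\right)\right) + 36 \cdot 92\right) - 23353 = \left(\left(-3\right) \frac{32}{5} \left(141 + \frac{32}{5}\right) + 3312\right) - 23353 = \left(\left(-3\right) \frac{32}{5} \cdot \frac{737}{5} + 3312\right) - 23353 = \left(- \frac{70752}{25} + 3312\right) - 23353 = \frac{12048}{25} - 23353 = - \frac{571777}{25}$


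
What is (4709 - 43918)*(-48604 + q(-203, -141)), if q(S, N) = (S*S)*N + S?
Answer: 229736352684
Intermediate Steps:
q(S, N) = S + N*S² (q(S, N) = S²*N + S = N*S² + S = S + N*S²)
(4709 - 43918)*(-48604 + q(-203, -141)) = (4709 - 43918)*(-48604 - 203*(1 - 141*(-203))) = -39209*(-48604 - 203*(1 + 28623)) = -39209*(-48604 - 203*28624) = -39209*(-48604 - 5810672) = -39209*(-5859276) = 229736352684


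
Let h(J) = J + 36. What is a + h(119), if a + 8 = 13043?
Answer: 13190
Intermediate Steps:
h(J) = 36 + J
a = 13035 (a = -8 + 13043 = 13035)
a + h(119) = 13035 + (36 + 119) = 13035 + 155 = 13190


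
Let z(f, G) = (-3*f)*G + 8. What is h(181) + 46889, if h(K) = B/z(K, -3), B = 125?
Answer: 76757418/1637 ≈ 46889.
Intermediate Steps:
z(f, G) = 8 - 3*G*f (z(f, G) = -3*G*f + 8 = 8 - 3*G*f)
h(K) = 125/(8 + 9*K) (h(K) = 125/(8 - 3*(-3)*K) = 125/(8 + 9*K))
h(181) + 46889 = 125/(8 + 9*181) + 46889 = 125/(8 + 1629) + 46889 = 125/1637 + 46889 = 76757418/1637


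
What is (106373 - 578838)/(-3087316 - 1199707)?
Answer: 472465/4287023 ≈ 0.11021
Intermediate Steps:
(106373 - 578838)/(-3087316 - 1199707) = -472465/(-4287023) = -472465*(-1/4287023) = 472465/4287023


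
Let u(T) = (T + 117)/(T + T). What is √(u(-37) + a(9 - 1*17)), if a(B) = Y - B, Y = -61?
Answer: I*√74037/37 ≈ 7.354*I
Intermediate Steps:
a(B) = -61 - B
u(T) = (117 + T)/(2*T) (u(T) = (117 + T)/((2*T)) = (117 + T)*(1/(2*T)) = (117 + T)/(2*T))
√(u(-37) + a(9 - 1*17)) = √((½)*(117 - 37)/(-37) + (-61 - (9 - 1*17))) = √((½)*(-1/37)*80 + (-61 - (9 - 17))) = √(-40/37 + (-61 - 1*(-8))) = √(-40/37 + (-61 + 8)) = √(-40/37 - 53) = √(-2001/37) = I*√74037/37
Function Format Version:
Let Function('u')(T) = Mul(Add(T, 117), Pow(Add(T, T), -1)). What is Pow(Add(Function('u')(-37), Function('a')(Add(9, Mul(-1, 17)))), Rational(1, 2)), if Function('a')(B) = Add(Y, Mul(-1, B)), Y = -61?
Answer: Mul(Rational(1, 37), I, Pow(74037, Rational(1, 2))) ≈ Mul(7.3540, I)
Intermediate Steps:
Function('a')(B) = Add(-61, Mul(-1, B))
Function('u')(T) = Mul(Rational(1, 2), Pow(T, -1), Add(117, T)) (Function('u')(T) = Mul(Add(117, T), Pow(Mul(2, T), -1)) = Mul(Add(117, T), Mul(Rational(1, 2), Pow(T, -1))) = Mul(Rational(1, 2), Pow(T, -1), Add(117, T)))
Pow(Add(Function('u')(-37), Function('a')(Add(9, Mul(-1, 17)))), Rational(1, 2)) = Pow(Add(Mul(Rational(1, 2), Pow(-37, -1), Add(117, -37)), Add(-61, Mul(-1, Add(9, Mul(-1, 17))))), Rational(1, 2)) = Pow(Add(Mul(Rational(1, 2), Rational(-1, 37), 80), Add(-61, Mul(-1, Add(9, -17)))), Rational(1, 2)) = Pow(Add(Rational(-40, 37), Add(-61, Mul(-1, -8))), Rational(1, 2)) = Pow(Add(Rational(-40, 37), Add(-61, 8)), Rational(1, 2)) = Pow(Add(Rational(-40, 37), -53), Rational(1, 2)) = Pow(Rational(-2001, 37), Rational(1, 2)) = Mul(Rational(1, 37), I, Pow(74037, Rational(1, 2)))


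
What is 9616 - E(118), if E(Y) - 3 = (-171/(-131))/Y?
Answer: 148597583/15458 ≈ 9613.0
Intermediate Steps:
E(Y) = 3 + 171/(131*Y) (E(Y) = 3 + (-171/(-131))/Y = 3 + (-171*(-1/131))/Y = 3 + 171/(131*Y))
9616 - E(118) = 9616 - (3 + (171/131)/118) = 9616 - (3 + (171/131)*(1/118)) = 9616 - (3 + 171/15458) = 9616 - 1*46545/15458 = 9616 - 46545/15458 = 148597583/15458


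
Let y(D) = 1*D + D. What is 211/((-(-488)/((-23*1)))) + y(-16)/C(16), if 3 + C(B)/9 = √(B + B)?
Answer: -350473/33672 - 128*√2/207 ≈ -11.283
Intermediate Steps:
y(D) = 2*D (y(D) = D + D = 2*D)
C(B) = -27 + 9*√2*√B (C(B) = -27 + 9*√(B + B) = -27 + 9*√(2*B) = -27 + 9*(√2*√B) = -27 + 9*√2*√B)
211/((-(-488)/((-23*1)))) + y(-16)/C(16) = 211/((-(-488)/((-23*1)))) + (2*(-16))/(-27 + 9*√2*√16) = 211/((-(-488)/(-23))) - 32/(-27 + 9*√2*4) = 211/((-(-488)*(-1)/23)) - 32/(-27 + 36*√2) = 211/((-4*122/23)) - 32/(-27 + 36*√2) = 211/(-488/23) - 32/(-27 + 36*√2) = 211*(-23/488) - 32/(-27 + 36*√2) = -4853/488 - 32/(-27 + 36*√2)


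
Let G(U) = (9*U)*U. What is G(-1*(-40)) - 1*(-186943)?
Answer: 201343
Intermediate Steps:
G(U) = 9*U²
G(-1*(-40)) - 1*(-186943) = 9*(-1*(-40))² - 1*(-186943) = 9*40² + 186943 = 9*1600 + 186943 = 14400 + 186943 = 201343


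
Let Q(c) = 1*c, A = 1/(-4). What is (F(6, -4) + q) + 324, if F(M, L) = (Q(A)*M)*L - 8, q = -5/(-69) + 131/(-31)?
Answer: 679874/2139 ≈ 317.85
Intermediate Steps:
A = -¼ (A = 1*(-¼) = -¼ ≈ -0.25000)
q = -8884/2139 (q = -5*(-1/69) + 131*(-1/31) = 5/69 - 131/31 = -8884/2139 ≈ -4.1533)
Q(c) = c
F(M, L) = -8 - L*M/4 (F(M, L) = (-M/4)*L - 8 = -L*M/4 - 8 = -8 - L*M/4)
(F(6, -4) + q) + 324 = ((-8 - ¼*(-4)*6) - 8884/2139) + 324 = ((-8 + 6) - 8884/2139) + 324 = (-2 - 8884/2139) + 324 = -13162/2139 + 324 = 679874/2139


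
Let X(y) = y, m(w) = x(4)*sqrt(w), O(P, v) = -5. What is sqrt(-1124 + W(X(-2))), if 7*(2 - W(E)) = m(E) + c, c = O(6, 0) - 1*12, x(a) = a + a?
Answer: sqrt(-54859 - 56*I*sqrt(2))/7 ≈ 0.024152 - 33.46*I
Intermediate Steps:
x(a) = 2*a
m(w) = 8*sqrt(w) (m(w) = (2*4)*sqrt(w) = 8*sqrt(w))
c = -17 (c = -5 - 1*12 = -5 - 12 = -17)
W(E) = 31/7 - 8*sqrt(E)/7 (W(E) = 2 - (8*sqrt(E) - 17)/7 = 2 - (-17 + 8*sqrt(E))/7 = 2 + (17/7 - 8*sqrt(E)/7) = 31/7 - 8*sqrt(E)/7)
sqrt(-1124 + W(X(-2))) = sqrt(-1124 + (31/7 - 8*I*sqrt(2)/7)) = sqrt(-7837/7 - 8*I*sqrt(2)/7)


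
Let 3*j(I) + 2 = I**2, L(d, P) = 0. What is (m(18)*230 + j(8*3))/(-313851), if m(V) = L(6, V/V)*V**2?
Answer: -574/941553 ≈ -0.00060963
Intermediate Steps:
m(V) = 0 (m(V) = 0*V**2 = 0)
j(I) = -2/3 + I**2/3
(m(18)*230 + j(8*3))/(-313851) = (0*230 + (-2/3 + (8*3)**2/3))/(-313851) = (0 + (-2/3 + (1/3)*24**2))*(-1/313851) = (0 + (-2/3 + (1/3)*576))*(-1/313851) = (0 + (-2/3 + 192))*(-1/313851) = (0 + 574/3)*(-1/313851) = (574/3)*(-1/313851) = -574/941553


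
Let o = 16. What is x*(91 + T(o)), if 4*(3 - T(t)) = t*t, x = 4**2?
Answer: 480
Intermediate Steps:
x = 16
T(t) = 3 - t**2/4 (T(t) = 3 - t*t/4 = 3 - t**2/4)
x*(91 + T(o)) = 16*(91 + (3 - 1/4*16**2)) = 16*(91 + (3 - 1/4*256)) = 16*(91 + (3 - 64)) = 16*(91 - 61) = 16*30 = 480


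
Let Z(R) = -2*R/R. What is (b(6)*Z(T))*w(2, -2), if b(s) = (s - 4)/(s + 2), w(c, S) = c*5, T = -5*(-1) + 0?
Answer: -5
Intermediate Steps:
T = 5 (T = 5 + 0 = 5)
w(c, S) = 5*c
Z(R) = -2 (Z(R) = -2*1 = -2)
b(s) = (-4 + s)/(2 + s)
(b(6)*Z(T))*w(2, -2) = (((-4 + 6)/(2 + 6))*(-2))*(5*2) = ((2/8)*(-2))*10 = (((⅛)*2)*(-2))*10 = ((¼)*(-2))*10 = -½*10 = -5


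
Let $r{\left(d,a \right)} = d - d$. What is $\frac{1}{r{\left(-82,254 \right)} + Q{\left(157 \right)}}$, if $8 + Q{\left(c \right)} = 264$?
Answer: $\frac{1}{256} \approx 0.0039063$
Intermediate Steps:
$r{\left(d,a \right)} = 0$
$Q{\left(c \right)} = 256$ ($Q{\left(c \right)} = -8 + 264 = 256$)
$\frac{1}{r{\left(-82,254 \right)} + Q{\left(157 \right)}} = \frac{1}{0 + 256} = \frac{1}{256}$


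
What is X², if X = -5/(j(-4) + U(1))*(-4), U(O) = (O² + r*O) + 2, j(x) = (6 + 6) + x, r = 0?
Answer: 400/121 ≈ 3.3058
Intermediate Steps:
j(x) = 12 + x
U(O) = 2 + O² (U(O) = (O² + 0*O) + 2 = (O² + 0) + 2 = O² + 2 = 2 + O²)
X = 20/11 (X = -5/((12 - 4) + (2 + 1²))*(-4) = -5/(8 + (2 + 1))*(-4) = -5/(8 + 3)*(-4) = -5/11*(-4) = 20/11 ≈ 1.8182)
X² = (20/11)² = 400/121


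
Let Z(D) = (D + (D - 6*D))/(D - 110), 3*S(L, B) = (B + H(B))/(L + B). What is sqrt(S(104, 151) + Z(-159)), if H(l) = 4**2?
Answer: I*sqrt(10097572705)/68595 ≈ 1.4649*I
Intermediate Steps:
H(l) = 16
S(L, B) = (16 + B)/(3*(B + L)) (S(L, B) = ((B + 16)/(L + B))/3 = ((16 + B)/(B + L))/3 = (16 + B)/(3*(B + L)))
Z(D) = -4*D/(-110 + D) (Z(D) = (D - 5*D)/(-110 + D) = (-4*D)/(-110 + D) = -4*D/(-110 + D))
sqrt(S(104, 151) + Z(-159)) = sqrt((16 + 151)/(3*(151 + 104)) - 4*(-159)/(-110 - 159)) = sqrt((1/3)*167/255 - 4*(-159)/(-269)) = sqrt((1/3)*(1/255)*167 - 4*(-159)*(-1/269)) = sqrt(167/765 - 636/269) = sqrt(-441617/205785) = I*sqrt(10097572705)/68595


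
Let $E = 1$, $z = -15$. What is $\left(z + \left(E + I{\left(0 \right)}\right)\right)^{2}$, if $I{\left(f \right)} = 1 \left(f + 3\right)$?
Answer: $121$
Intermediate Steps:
$I{\left(f \right)} = 3 + f$ ($I{\left(f \right)} = 1 \left(3 + f\right) = 3 + f$)
$\left(z + \left(E + I{\left(0 \right)}\right)\right)^{2} = \left(-15 + \left(1 + \left(3 + 0\right)\right)\right)^{2} = \left(-15 + \left(1 + 3\right)\right)^{2} = \left(-15 + 4\right)^{2} = \left(-11\right)^{2} = 121$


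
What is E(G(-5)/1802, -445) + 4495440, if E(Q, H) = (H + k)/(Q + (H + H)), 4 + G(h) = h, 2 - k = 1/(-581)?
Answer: 4188857789877324/931801409 ≈ 4.4954e+6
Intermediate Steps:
k = 1163/581 (k = 2 - 1/(-581) = 2 - 1*(-1/581) = 2 + 1/581 = 1163/581 ≈ 2.0017)
G(h) = -4 + h
E(Q, H) = (1163/581 + H)/(Q + 2*H) (E(Q, H) = (H + 1163/581)/(Q + (H + H)) = (1163/581 + H)/(Q + 2*H))
E(G(-5)/1802, -445) + 4495440 = (1163/581 - 445)/((-4 - 5)/1802 + 2*(-445)) + 4495440 = -257382/581/(-9*1/1802 - 890) + 4495440 = -257382/581/(-9/1802 - 890) + 4495440 = -257382/581/(-1603789/1802) + 4495440 = -1802/1603789*(-257382/581) + 4495440 = 463802364/931801409 + 4495440 = 4188857789877324/931801409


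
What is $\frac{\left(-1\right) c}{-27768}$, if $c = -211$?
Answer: $- \frac{211}{27768} \approx -0.0075987$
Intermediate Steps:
$\frac{\left(-1\right) c}{-27768} = \frac{\left(-1\right) \left(-211\right)}{-27768} = 211 \left(- \frac{1}{27768}\right) = - \frac{211}{27768}$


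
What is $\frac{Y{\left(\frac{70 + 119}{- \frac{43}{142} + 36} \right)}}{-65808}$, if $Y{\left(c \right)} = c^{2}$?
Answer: $- \frac{20007729}{46970023108} \approx -0.00042597$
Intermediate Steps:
$\frac{Y{\left(\frac{70 + 119}{- \frac{43}{142} + 36} \right)}}{-65808} = \frac{\left(\frac{70 + 119}{- \frac{43}{142} + 36}\right)^{2}}{-65808} = \left(\frac{189}{\left(-43\right) \frac{1}{142} + 36}\right)^{2} \left(- \frac{1}{65808}\right) = \left(\frac{189}{- \frac{43}{142} + 36}\right)^{2} \left(- \frac{1}{65808}\right) = \left(\frac{189}{\frac{5069}{142}}\right)^{2} \left(- \frac{1}{65808}\right) = \left(189 \cdot \frac{142}{5069}\right)^{2} \left(- \frac{1}{65808}\right) = \left(\frac{26838}{5069}\right)^{2} \left(- \frac{1}{65808}\right) = \frac{720278244}{25694761} \left(- \frac{1}{65808}\right) = - \frac{20007729}{46970023108}$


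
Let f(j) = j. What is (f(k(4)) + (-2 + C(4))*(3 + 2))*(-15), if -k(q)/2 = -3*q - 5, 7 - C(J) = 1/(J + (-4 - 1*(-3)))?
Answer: -860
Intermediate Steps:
C(J) = 7 - 1/(-1 + J) (C(J) = 7 - 1/(J + (-4 - 1*(-3))) = 7 - 1/(J + (-4 + 3)) = 7 - 1/(J - 1) = 7 - 1/(-1 + J))
k(q) = 10 + 6*q (k(q) = -2*(-3*q - 5) = -2*(-5 - 3*q) = 10 + 6*q)
(f(k(4)) + (-2 + C(4))*(3 + 2))*(-15) = ((10 + 6*4) + (-2 + (-8 + 7*4)/(-1 + 4))*(3 + 2))*(-15) = ((10 + 24) + (-2 + (-8 + 28)/3)*5)*(-15) = (34 + (-2 + (⅓)*20)*5)*(-15) = (34 + (-2 + 20/3)*5)*(-15) = (34 + (14/3)*5)*(-15) = (34 + 70/3)*(-15) = (172/3)*(-15) = -860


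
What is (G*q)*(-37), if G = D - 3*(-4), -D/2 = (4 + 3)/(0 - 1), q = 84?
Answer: -80808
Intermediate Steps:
D = 14 (D = -2*(4 + 3)/(0 - 1) = -14/(-1) = -14*(-1) = -2*(-7) = 14)
G = 26 (G = 14 - 3*(-4) = 14 + 12 = 26)
(G*q)*(-37) = (26*84)*(-37) = 2184*(-37) = -80808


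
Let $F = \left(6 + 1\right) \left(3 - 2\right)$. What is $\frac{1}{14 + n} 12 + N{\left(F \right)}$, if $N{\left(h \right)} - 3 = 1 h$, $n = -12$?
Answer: $16$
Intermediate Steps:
$F = 7$ ($F = 7 \cdot 1 = 7$)
$N{\left(h \right)} = 3 + h$ ($N{\left(h \right)} = 3 + 1 h = 3 + h$)
$\frac{1}{14 + n} 12 + N{\left(F \right)} = \frac{1}{14 - 12} \cdot 12 + \left(3 + 7\right) = \frac{1}{2} \cdot 12 + 10 = 6 + 10 = 16$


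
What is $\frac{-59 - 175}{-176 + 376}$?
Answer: $- \frac{117}{100} \approx -1.17$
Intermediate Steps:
$\frac{-59 - 175}{-176 + 376} = \frac{-59 - 175}{200} = \left(-234\right) \frac{1}{200} = - \frac{117}{100}$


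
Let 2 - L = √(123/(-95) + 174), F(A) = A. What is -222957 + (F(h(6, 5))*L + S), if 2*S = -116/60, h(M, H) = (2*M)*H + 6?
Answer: -6684779/30 - 198*√173185/95 ≈ -2.2369e+5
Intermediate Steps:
h(M, H) = 6 + 2*H*M (h(M, H) = 2*H*M + 6 = 6 + 2*H*M)
S = -29/30 (S = (-116/60)/2 = (-116*1/60)/2 = (½)*(-29/15) = -29/30 ≈ -0.96667)
L = 2 - 3*√173185/95 (L = 2 - √(123/(-95) + 174) = 2 - √(123*(-1/95) + 174) = 2 - √(-123/95 + 174) = 2 - √(16407/95) = 2 - 3*√173185/95 ≈ -11.142)
-222957 + (F(h(6, 5))*L + S) = -222957 + ((6 + 2*5*6)*(2 - 3*√173185/95) - 29/30) = -222957 + ((6 + 60)*(2 - 3*√173185/95) - 29/30) = -222957 + (66*(2 - 3*√173185/95) - 29/30) = -222957 + ((132 - 198*√173185/95) - 29/30) = -222957 + (3931/30 - 198*√173185/95) = -6684779/30 - 198*√173185/95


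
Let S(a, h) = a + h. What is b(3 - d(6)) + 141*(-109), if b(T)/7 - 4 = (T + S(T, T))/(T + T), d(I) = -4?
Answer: -30661/2 ≈ -15331.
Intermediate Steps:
b(T) = 77/2 (b(T) = 28 + 7*((T + (T + T))/(T + T)) = 28 + 7*((T + 2*T)/((2*T))) = 28 + 7*((3*T)*(1/(2*T))) = 28 + 7*(3/2) = 28 + 21/2 = 77/2)
b(3 - d(6)) + 141*(-109) = 77/2 + 141*(-109) = 77/2 - 15369 = -30661/2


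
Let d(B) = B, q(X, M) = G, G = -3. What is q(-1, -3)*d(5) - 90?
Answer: -105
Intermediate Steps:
q(X, M) = -3
q(-1, -3)*d(5) - 90 = -3*5 - 90 = -15 - 90 = -105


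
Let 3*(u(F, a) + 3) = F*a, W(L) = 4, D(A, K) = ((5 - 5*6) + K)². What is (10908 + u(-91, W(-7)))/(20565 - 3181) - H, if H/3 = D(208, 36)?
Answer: -18898825/52152 ≈ -362.38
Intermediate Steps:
D(A, K) = (-25 + K)² (D(A, K) = ((5 - 30) + K)² = (-25 + K)²)
H = 363 (H = 3*(-25 + 36)² = 3*11² = 3*121 = 363)
u(F, a) = -3 + F*a/3 (u(F, a) = -3 + (F*a)/3 = -3 + F*a/3)
(10908 + u(-91, W(-7)))/(20565 - 3181) - H = (10908 + (-3 + (⅓)*(-91)*4))/(20565 - 3181) - 1*363 = (10908 + (-3 - 364/3))/17384 - 363 = (10908 - 373/3)*(1/17384) - 363 = (32351/3)*(1/17384) - 363 = 32351/52152 - 363 = -18898825/52152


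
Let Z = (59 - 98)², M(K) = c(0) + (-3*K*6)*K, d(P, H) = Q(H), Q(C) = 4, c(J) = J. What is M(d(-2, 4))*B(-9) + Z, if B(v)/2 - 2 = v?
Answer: 5553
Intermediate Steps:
B(v) = 4 + 2*v
d(P, H) = 4
M(K) = -18*K² (M(K) = 0 + (-3*K*6)*K = 0 + (-18*K)*K = 0 - 18*K² = -18*K²)
Z = 1521 (Z = (-39)² = 1521)
M(d(-2, 4))*B(-9) + Z = (-18*4²)*(4 + 2*(-9)) + 1521 = (-18*16)*(4 - 18) + 1521 = -288*(-14) + 1521 = 4032 + 1521 = 5553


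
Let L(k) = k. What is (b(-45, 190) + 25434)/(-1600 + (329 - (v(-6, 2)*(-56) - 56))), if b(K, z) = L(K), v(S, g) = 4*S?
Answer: -8463/853 ≈ -9.9214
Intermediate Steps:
b(K, z) = K
(b(-45, 190) + 25434)/(-1600 + (329 - (v(-6, 2)*(-56) - 56))) = (-45 + 25434)/(-1600 + (329 - ((4*(-6))*(-56) - 56))) = 25389/(-1600 + (329 - (-24*(-56) - 56))) = 25389/(-1600 + (329 - (1344 - 56))) = 25389/(-1600 + (329 - 1*1288)) = 25389/(-1600 + (329 - 1288)) = 25389/(-1600 - 959) = 25389/(-2559) = 25389*(-1/2559) = -8463/853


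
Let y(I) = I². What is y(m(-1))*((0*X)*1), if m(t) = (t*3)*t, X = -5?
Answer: 0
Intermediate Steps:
m(t) = 3*t² (m(t) = (3*t)*t = 3*t²)
y(m(-1))*((0*X)*1) = (3*(-1)²)²*((0*(-5))*1) = (3*1)²*(0*1) = 3²*0 = 9*0 = 0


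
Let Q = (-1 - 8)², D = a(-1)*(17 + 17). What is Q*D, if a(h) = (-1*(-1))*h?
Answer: -2754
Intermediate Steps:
a(h) = h (a(h) = 1*h = h)
D = -34 (D = -(17 + 17) = -1*34 = -34)
Q = 81 (Q = (-9)² = 81)
Q*D = 81*(-34) = -2754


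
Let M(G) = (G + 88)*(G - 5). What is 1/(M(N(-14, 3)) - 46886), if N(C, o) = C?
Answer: -1/48292 ≈ -2.0707e-5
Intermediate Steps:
M(G) = (-5 + G)*(88 + G) (M(G) = (88 + G)*(-5 + G) = (-5 + G)*(88 + G))
1/(M(N(-14, 3)) - 46886) = 1/((-440 + (-14)² + 83*(-14)) - 46886) = 1/((-440 + 196 - 1162) - 46886) = 1/(-1406 - 46886) = 1/(-48292) = -1/48292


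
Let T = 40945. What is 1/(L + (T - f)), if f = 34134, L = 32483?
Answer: 1/39294 ≈ 2.5449e-5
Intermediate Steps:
1/(L + (T - f)) = 1/(32483 + (40945 - 1*34134)) = 1/(32483 + (40945 - 34134)) = 1/(32483 + 6811) = 1/39294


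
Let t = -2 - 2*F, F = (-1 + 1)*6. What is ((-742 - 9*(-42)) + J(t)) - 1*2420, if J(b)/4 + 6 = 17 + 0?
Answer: -2740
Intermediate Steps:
F = 0 (F = 0*6 = 0)
t = -2 (t = -2 - 2*0 = -2 + 0 = -2)
J(b) = 44 (J(b) = -24 + 4*(17 + 0) = -24 + 4*17 = -24 + 68 = 44)
((-742 - 9*(-42)) + J(t)) - 1*2420 = ((-742 - 9*(-42)) + 44) - 1*2420 = ((-742 + 378) + 44) - 2420 = (-364 + 44) - 2420 = -320 - 2420 = -2740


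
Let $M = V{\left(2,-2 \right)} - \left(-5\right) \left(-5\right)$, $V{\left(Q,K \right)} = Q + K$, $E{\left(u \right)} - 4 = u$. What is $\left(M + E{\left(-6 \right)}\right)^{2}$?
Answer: $729$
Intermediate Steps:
$E{\left(u \right)} = 4 + u$
$V{\left(Q,K \right)} = K + Q$
$M = -25$ ($M = \left(-2 + 2\right) - \left(-5\right) \left(-5\right) = 0 - 25 = -25$)
$\left(M + E{\left(-6 \right)}\right)^{2} = \left(-25 + \left(4 - 6\right)\right)^{2} = \left(-25 - 2\right)^{2} = \left(-27\right)^{2} = 729$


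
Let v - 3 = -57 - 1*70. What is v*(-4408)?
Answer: 546592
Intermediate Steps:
v = -124 (v = 3 + (-57 - 1*70) = 3 + (-57 - 70) = 3 - 127 = -124)
v*(-4408) = -124*(-4408) = 546592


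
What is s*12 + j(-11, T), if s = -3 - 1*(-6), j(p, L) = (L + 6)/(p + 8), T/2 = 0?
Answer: 34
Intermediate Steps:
T = 0 (T = 2*0 = 0)
j(p, L) = (6 + L)/(8 + p)
s = 3 (s = -3 + 6 = 3)
s*12 + j(-11, T) = 3*12 + (6 + 0)/(8 - 11) = 36 + 6/(-3) = 36 - ⅓*6 = 36 - 2 = 34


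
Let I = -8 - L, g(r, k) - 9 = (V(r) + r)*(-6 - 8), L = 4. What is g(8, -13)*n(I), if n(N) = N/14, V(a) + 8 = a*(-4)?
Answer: -2742/7 ≈ -391.71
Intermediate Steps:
V(a) = -8 - 4*a (V(a) = -8 + a*(-4) = -8 - 4*a)
g(r, k) = 121 + 42*r (g(r, k) = 9 + ((-8 - 4*r) + r)*(-6 - 8) = 9 + (-8 - 3*r)*(-14) = 9 + (112 + 42*r) = 121 + 42*r)
I = -12 (I = -8 - 1*4 = -8 - 4 = -12)
n(N) = N/14 (n(N) = N*(1/14) = N/14)
g(8, -13)*n(I) = (121 + 42*8)*((1/14)*(-12)) = (121 + 336)*(-6/7) = 457*(-6/7) = -2742/7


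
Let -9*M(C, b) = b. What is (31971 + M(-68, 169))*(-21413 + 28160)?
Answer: 646744930/3 ≈ 2.1558e+8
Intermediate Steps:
M(C, b) = -b/9
(31971 + M(-68, 169))*(-21413 + 28160) = (31971 - ⅑*169)*(-21413 + 28160) = (31971 - 169/9)*6747 = (287570/9)*6747 = 646744930/3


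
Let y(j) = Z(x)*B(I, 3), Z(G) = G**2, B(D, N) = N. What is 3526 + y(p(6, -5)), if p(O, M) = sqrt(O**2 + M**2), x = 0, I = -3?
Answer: 3526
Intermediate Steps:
p(O, M) = sqrt(M**2 + O**2)
y(j) = 0 (y(j) = 0**2*3 = 0*3 = 0)
3526 + y(p(6, -5)) = 3526 + 0 = 3526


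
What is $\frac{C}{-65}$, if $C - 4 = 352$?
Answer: $- \frac{356}{65} \approx -5.4769$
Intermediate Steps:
$C = 356$ ($C = 4 + 352 = 356$)
$\frac{C}{-65} = \frac{356}{-65} = 356 \left(- \frac{1}{65}\right) = - \frac{356}{65}$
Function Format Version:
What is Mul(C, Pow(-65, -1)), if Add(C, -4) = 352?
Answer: Rational(-356, 65) ≈ -5.4769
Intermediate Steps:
C = 356 (C = Add(4, 352) = 356)
Mul(C, Pow(-65, -1)) = Mul(356, Pow(-65, -1)) = Mul(356, Rational(-1, 65)) = Rational(-356, 65)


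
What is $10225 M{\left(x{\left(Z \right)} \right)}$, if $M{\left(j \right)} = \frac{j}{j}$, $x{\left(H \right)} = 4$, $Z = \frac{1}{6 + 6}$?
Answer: $10225$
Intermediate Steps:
$Z = \frac{1}{12} \approx 0.083333$
$M{\left(j \right)} = 1$
$10225 M{\left(x{\left(Z \right)} \right)} = 10225 \cdot 1 = 10225$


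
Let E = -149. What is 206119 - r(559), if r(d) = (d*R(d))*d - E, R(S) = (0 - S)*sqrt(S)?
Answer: 205970 + 174676879*sqrt(559) ≈ 4.1301e+9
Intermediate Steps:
R(S) = -S**(3/2) (R(S) = (-S)*sqrt(S) = -S**(3/2))
r(d) = 149 - d**(7/2) (r(d) = (d*(-d**(3/2)))*d - 1*(-149) = (-d**(5/2))*d + 149 = -d**(7/2) + 149 = 149 - d**(7/2))
206119 - r(559) = 206119 - (149 - 559**(7/2)) = 206119 - (149 - 174676879*sqrt(559)) = 206119 + (-149 + 174676879*sqrt(559)) = 205970 + 174676879*sqrt(559)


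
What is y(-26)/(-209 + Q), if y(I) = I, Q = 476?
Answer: -26/267 ≈ -0.097378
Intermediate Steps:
y(-26)/(-209 + Q) = -26/(-209 + 476) = -26/267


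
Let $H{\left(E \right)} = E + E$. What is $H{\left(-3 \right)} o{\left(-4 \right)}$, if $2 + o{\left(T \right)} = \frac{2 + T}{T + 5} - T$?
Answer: $0$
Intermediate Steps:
$H{\left(E \right)} = 2 E$
$o{\left(T \right)} = -2 - T + \frac{2 + T}{5 + T}$ ($o{\left(T \right)} = -2 - \left(T - \frac{2 + T}{T + 5}\right) = -2 - \left(T - \frac{2 + T}{5 + T}\right) = -2 - T + \frac{2 + T}{5 + T}$)
$H{\left(-3 \right)} o{\left(-4 \right)} = 2 \left(-3\right) \frac{-8 - \left(-4\right)^{2} - -24}{5 - 4} = - 6 \frac{-8 - 16 + 24}{1} = - 6 \cdot 1 \left(-8 - 16 + 24\right) = - 6 \cdot 1 \cdot 0 = \left(-6\right) 0 = 0$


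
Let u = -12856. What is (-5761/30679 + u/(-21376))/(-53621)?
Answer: -33907761/4395543296848 ≈ -7.7141e-6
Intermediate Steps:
(-5761/30679 + u/(-21376))/(-53621) = (-5761/30679 - 12856/(-21376))/(-53621) = (-5761*1/30679 - 12856*(-1/21376))*(-1/53621) = (-5761/30679 + 1607/2672)*(-1/53621) = (33907761/81974288)*(-1/53621) = -33907761/4395543296848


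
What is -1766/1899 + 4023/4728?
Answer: -236657/2992824 ≈ -0.079075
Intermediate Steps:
-1766/1899 + 4023/4728 = -1766*1/1899 + 4023*(1/4728) = -1766/1899 + 1341/1576 = -236657/2992824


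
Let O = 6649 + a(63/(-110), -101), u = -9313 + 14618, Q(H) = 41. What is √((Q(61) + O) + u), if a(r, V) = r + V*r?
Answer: 5*√58333/11 ≈ 109.78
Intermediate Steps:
u = 5305
O = 73769/11 (O = 6649 + (63/(-110))*(1 - 101) = 6649 + (63*(-1/110))*(-100) = 6649 - 63/110*(-100) = 6649 + 630/11 = 73769/11 ≈ 6706.3)
√((Q(61) + O) + u) = √((41 + 73769/11) + 5305) = √(74220/11 + 5305) = √(132575/11) = 5*√58333/11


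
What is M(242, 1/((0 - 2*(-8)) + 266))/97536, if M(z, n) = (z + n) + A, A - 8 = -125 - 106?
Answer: 5359/27505152 ≈ 0.00019484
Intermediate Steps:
A = -223 (A = 8 + (-125 - 106) = 8 - 231 = -223)
M(z, n) = -223 + n + z (M(z, n) = (z + n) - 223 = (n + z) - 223 = -223 + n + z)
M(242, 1/((0 - 2*(-8)) + 266))/97536 = (-223 + 1/((0 - 2*(-8)) + 266) + 242)/97536 = (-223 + 1/((0 + 16) + 266) + 242)*(1/97536) = (-223 + 1/(16 + 266) + 242)*(1/97536) = (-223 + 1/282 + 242)*(1/97536) = (5359/282)*(1/97536) = 5359/27505152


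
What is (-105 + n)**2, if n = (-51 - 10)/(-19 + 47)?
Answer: 9006001/784 ≈ 11487.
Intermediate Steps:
n = -61/28 ≈ -2.1786
(-105 + n)**2 = (-105 - 61/28)**2 = (-3001/28)**2 = 9006001/784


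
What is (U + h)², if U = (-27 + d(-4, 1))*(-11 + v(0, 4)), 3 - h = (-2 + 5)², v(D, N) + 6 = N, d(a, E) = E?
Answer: 110224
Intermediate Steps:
v(D, N) = -6 + N
h = -6 (h = 3 - (-2 + 5)² = 3 - 1*3² = 3 - 1*9 = 3 - 9 = -6)
U = 338 (U = (-27 + 1)*(-11 + (-6 + 4)) = -26*(-11 - 2) = -26*(-13) = 338)
(U + h)² = (338 - 6)² = 332² = 110224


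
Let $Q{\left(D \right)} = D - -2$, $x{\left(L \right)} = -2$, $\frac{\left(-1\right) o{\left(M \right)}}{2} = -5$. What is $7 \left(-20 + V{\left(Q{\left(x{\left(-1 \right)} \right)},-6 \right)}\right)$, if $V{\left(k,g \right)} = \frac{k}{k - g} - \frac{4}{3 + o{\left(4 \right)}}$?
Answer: $- \frac{1848}{13} \approx -142.15$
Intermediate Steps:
$o{\left(M \right)} = 10$ ($o{\left(M \right)} = \left(-2\right) \left(-5\right) = 10$)
$Q{\left(D \right)} = 2 + D$ ($Q{\left(D \right)} = D + 2 = 2 + D$)
$V{\left(k,g \right)} = - \frac{4}{13} + \frac{k}{k - g}$ ($V{\left(k,g \right)} = \frac{k}{k - g} - \frac{4}{3 + 10} = \frac{k}{k - g} - \frac{4}{13} = - \frac{4}{13} + \frac{k}{k - g}$)
$7 \left(-20 + V{\left(Q{\left(x{\left(-1 \right)} \right)},-6 \right)}\right) = 7 \left(-20 + \frac{4 \left(-6\right) + 9 \left(2 - 2\right)}{13 \left(\left(2 - 2\right) - -6\right)}\right) = 7 \left(-20 + \frac{-24 + 9 \cdot 0}{13 \left(0 + 6\right)}\right) = 7 \left(-20 + \frac{-24 + 0}{13 \cdot 6}\right) = 7 \left(-20 + \frac{1}{13} \cdot \frac{1}{6} \left(-24\right)\right) = 7 \left(-20 - \frac{4}{13}\right) = 7 \left(- \frac{264}{13}\right) = - \frac{1848}{13}$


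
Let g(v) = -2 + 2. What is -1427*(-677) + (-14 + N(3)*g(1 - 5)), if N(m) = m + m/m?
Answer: 966065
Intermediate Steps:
g(v) = 0
N(m) = 1 + m (N(m) = m + 1 = 1 + m)
-1427*(-677) + (-14 + N(3)*g(1 - 5)) = -1427*(-677) + (-14 + (1 + 3)*0) = 966079 + (-14 + 4*0) = 966079 + (-14 + 0) = 966079 - 14 = 966065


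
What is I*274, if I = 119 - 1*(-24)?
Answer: 39182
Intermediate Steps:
I = 143 (I = 119 + 24 = 143)
I*274 = 143*274 = 39182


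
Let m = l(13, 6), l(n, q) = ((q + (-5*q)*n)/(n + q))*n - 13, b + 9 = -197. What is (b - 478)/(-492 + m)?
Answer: 12996/14587 ≈ 0.89093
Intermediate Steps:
b = -206 (b = -9 - 197 = -206)
l(n, q) = -13 + n*(q - 5*n*q)/(n + q) (l(n, q) = ((q - 5*n*q)/(n + q))*n - 13 = n*(q - 5*n*q)/(n + q) - 13 = -13 + n*(q - 5*n*q)/(n + q))
m = -5239/19 (m = (-13*13 - 13*6 + 13*6 - 5*6*13**2)/(13 + 6) = (-169 - 78 + 78 - 5*6*169)/19 = (-169 - 78 + 78 - 5070)/19 = (1/19)*(-5239) = -5239/19 ≈ -275.74)
(b - 478)/(-492 + m) = (-206 - 478)/(-492 - 5239/19) = -684/(-14587/19) = -684*(-19/14587) = 12996/14587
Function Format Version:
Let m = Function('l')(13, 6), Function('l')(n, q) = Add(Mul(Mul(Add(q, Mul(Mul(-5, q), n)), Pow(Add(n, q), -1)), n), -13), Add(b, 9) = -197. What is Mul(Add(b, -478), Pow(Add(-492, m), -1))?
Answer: Rational(12996, 14587) ≈ 0.89093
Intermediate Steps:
b = -206 (b = Add(-9, -197) = -206)
Function('l')(n, q) = Add(-13, Mul(n, Pow(Add(n, q), -1), Add(q, Mul(-5, n, q)))) (Function('l')(n, q) = Add(Mul(Mul(Add(q, Mul(-5, n, q)), Pow(Add(n, q), -1)), n), -13) = Add(Mul(Mul(Pow(Add(n, q), -1), Add(q, Mul(-5, n, q))), n), -13) = Add(Mul(n, Pow(Add(n, q), -1), Add(q, Mul(-5, n, q))), -13) = Add(-13, Mul(n, Pow(Add(n, q), -1), Add(q, Mul(-5, n, q)))))
m = Rational(-5239, 19) (m = Mul(Pow(Add(13, 6), -1), Add(Mul(-13, 13), Mul(-13, 6), Mul(13, 6), Mul(-5, 6, Pow(13, 2)))) = Mul(Pow(19, -1), Add(-169, -78, 78, Mul(-5, 6, 169))) = Mul(Rational(1, 19), Add(-169, -78, 78, -5070)) = Mul(Rational(1, 19), -5239) = Rational(-5239, 19) ≈ -275.74)
Mul(Add(b, -478), Pow(Add(-492, m), -1)) = Mul(Add(-206, -478), Pow(Add(-492, Rational(-5239, 19)), -1)) = Mul(-684, Pow(Rational(-14587, 19), -1)) = Mul(-684, Rational(-19, 14587)) = Rational(12996, 14587)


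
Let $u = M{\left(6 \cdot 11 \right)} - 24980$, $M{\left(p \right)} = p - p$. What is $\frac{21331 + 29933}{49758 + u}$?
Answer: $\frac{25632}{12389} \approx 2.0689$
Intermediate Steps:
$M{\left(p \right)} = 0$
$u = -24980$ ($u = 0 - 24980 = -24980$)
$\frac{21331 + 29933}{49758 + u} = \frac{21331 + 29933}{49758 - 24980} = \frac{51264}{24778} = 51264 \cdot \frac{1}{24778} = \frac{25632}{12389}$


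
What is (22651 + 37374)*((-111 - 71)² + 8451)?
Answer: 2495539375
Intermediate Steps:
(22651 + 37374)*((-111 - 71)² + 8451) = 60025*((-182)² + 8451) = 60025*(33124 + 8451) = 60025*41575 = 2495539375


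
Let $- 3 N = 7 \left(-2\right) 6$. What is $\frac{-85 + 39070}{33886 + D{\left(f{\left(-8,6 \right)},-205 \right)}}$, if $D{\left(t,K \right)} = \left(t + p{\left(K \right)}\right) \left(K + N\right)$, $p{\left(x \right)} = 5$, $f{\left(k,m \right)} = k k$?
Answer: $\frac{38985}{21673} \approx 1.7988$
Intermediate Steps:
$f{\left(k,m \right)} = k^{2}$
$N = 28$ ($N = - \frac{7 \left(-2\right) 6}{3} = - \frac{\left(-14\right) 6}{3} = \left(- \frac{1}{3}\right) \left(-84\right) = 28$)
$D{\left(t,K \right)} = \left(5 + t\right) \left(28 + K\right)$ ($D{\left(t,K \right)} = \left(t + 5\right) \left(K + 28\right) = \left(5 + t\right) \left(28 + K\right)$)
$\frac{-85 + 39070}{33886 + D{\left(f{\left(-8,6 \right)},-205 \right)}} = \frac{-85 + 39070}{33886 + \left(140 + 5 \left(-205\right) + 28 \left(-8\right)^{2} - 205 \left(-8\right)^{2}\right)} = \frac{38985}{33886 + \left(140 - 1025 + 28 \cdot 64 - 13120\right)} = \frac{38985}{33886 + \left(140 - 1025 + 1792 - 13120\right)} = \frac{38985}{33886 - 12213} = \frac{38985}{21673}$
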